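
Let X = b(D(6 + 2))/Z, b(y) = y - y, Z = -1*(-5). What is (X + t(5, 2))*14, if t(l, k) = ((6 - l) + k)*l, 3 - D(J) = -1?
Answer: 210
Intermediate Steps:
D(J) = 4 (D(J) = 3 - 1*(-1) = 3 + 1 = 4)
Z = 5
b(y) = 0
X = 0 (X = 0/5 = 0*(⅕) = 0)
t(l, k) = l*(6 + k - l) (t(l, k) = (6 + k - l)*l = l*(6 + k - l))
(X + t(5, 2))*14 = (0 + 5*(6 + 2 - 1*5))*14 = (0 + 5*(6 + 2 - 5))*14 = (0 + 5*3)*14 = (0 + 15)*14 = 15*14 = 210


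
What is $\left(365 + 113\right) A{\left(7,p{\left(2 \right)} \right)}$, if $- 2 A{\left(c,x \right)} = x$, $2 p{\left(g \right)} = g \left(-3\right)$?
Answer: $717$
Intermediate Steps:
$p{\left(g \right)} = - \frac{3 g}{2}$ ($p{\left(g \right)} = \frac{g \left(-3\right)}{2} = \frac{\left(-3\right) g}{2} = - \frac{3 g}{2}$)
$A{\left(c,x \right)} = - \frac{x}{2}$
$\left(365 + 113\right) A{\left(7,p{\left(2 \right)} \right)} = \left(365 + 113\right) \left(- \frac{\left(- \frac{3}{2}\right) 2}{2}\right) = 478 \left(\left(- \frac{1}{2}\right) \left(-3\right)\right) = 478 \cdot \frac{3}{2} = 717$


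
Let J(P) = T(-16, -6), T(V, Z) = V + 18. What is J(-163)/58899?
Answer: 2/58899 ≈ 3.3956e-5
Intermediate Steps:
T(V, Z) = 18 + V
J(P) = 2 (J(P) = 18 - 16 = 2)
J(-163)/58899 = 2/58899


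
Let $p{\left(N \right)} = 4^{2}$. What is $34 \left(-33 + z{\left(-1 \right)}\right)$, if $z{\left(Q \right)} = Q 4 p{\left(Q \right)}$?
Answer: $-3298$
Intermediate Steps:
$p{\left(N \right)} = 16$
$z{\left(Q \right)} = 64 Q$ ($z{\left(Q \right)} = Q 4 \cdot 16 = 4 Q 16 = 64 Q$)
$34 \left(-33 + z{\left(-1 \right)}\right) = 34 \left(-33 + 64 \left(-1\right)\right) = 34 \left(-33 - 64\right) = 34 \left(-97\right) = -3298$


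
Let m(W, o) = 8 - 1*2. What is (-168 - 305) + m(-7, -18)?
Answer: -467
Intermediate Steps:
m(W, o) = 6 (m(W, o) = 8 - 2 = 6)
(-168 - 305) + m(-7, -18) = (-168 - 305) + 6 = -473 + 6 = -467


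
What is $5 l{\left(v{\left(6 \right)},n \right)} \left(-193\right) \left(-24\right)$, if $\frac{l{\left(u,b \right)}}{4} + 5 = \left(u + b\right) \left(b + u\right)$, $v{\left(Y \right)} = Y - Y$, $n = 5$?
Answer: $1852800$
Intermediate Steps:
$v{\left(Y \right)} = 0$
$l{\left(u,b \right)} = -20 + 4 \left(b + u\right)^{2}$ ($l{\left(u,b \right)} = -20 + 4 \left(u + b\right) \left(b + u\right) = -20 + 4 \left(b + u\right) \left(b + u\right) = -20 + 4 \left(b + u\right)^{2}$)
$5 l{\left(v{\left(6 \right)},n \right)} \left(-193\right) \left(-24\right) = 5 \left(-20 + 4 \left(5 + 0\right)^{2}\right) \left(-193\right) \left(-24\right) = 5 \left(-20 + 4 \cdot 5^{2}\right) \left(-193\right) \left(-24\right) = 5 \left(-20 + 4 \cdot 25\right) \left(-193\right) \left(-24\right) = 5 \left(-20 + 100\right) \left(-193\right) \left(-24\right) = 5 \cdot 80 \left(-193\right) \left(-24\right) = 400 \left(-193\right) \left(-24\right) = \left(-77200\right) \left(-24\right) = 1852800$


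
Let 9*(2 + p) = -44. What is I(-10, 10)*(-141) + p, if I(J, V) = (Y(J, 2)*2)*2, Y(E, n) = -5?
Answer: 25318/9 ≈ 2813.1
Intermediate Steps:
p = -62/9 (p = -2 + (1/9)*(-44) = -2 - 44/9 = -62/9 ≈ -6.8889)
I(J, V) = -20 (I(J, V) = -5*2*2 = -10*2 = -20)
I(-10, 10)*(-141) + p = -20*(-141) - 62/9 = 2820 - 62/9 = 25318/9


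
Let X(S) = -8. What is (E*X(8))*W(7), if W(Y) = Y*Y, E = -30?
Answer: 11760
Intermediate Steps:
W(Y) = Y²
(E*X(8))*W(7) = -30*(-8)*7² = 240*49 = 11760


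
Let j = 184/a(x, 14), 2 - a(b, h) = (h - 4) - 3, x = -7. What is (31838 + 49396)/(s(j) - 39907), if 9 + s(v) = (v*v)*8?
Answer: -1015425/363526 ≈ -2.7933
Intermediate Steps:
a(b, h) = 9 - h (a(b, h) = 2 - ((h - 4) - 3) = 2 - ((-4 + h) - 3) = 2 - (-7 + h) = 2 + (7 - h) = 9 - h)
j = -184/5 (j = 184/(9 - 1*14) = 184/(9 - 14) = 184/(-5) = 184*(-1/5) = -184/5 ≈ -36.800)
s(v) = -9 + 8*v**2 (s(v) = -9 + (v*v)*8 = -9 + v**2*8 = -9 + 8*v**2)
(31838 + 49396)/(s(j) - 39907) = (31838 + 49396)/((-9 + 8*(-184/5)**2) - 39907) = 81234/((-9 + 8*(33856/25)) - 39907) = 81234/((-9 + 270848/25) - 39907) = 81234/(270623/25 - 39907) = 81234/(-727052/25) = 81234*(-25/727052) = -1015425/363526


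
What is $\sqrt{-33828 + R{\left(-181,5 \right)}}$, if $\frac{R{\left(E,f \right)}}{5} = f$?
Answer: $i \sqrt{33803} \approx 183.86 i$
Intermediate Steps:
$R{\left(E,f \right)} = 5 f$
$\sqrt{-33828 + R{\left(-181,5 \right)}} = \sqrt{-33828 + 5 \cdot 5} = \sqrt{-33828 + 25} = \sqrt{-33803} = i \sqrt{33803}$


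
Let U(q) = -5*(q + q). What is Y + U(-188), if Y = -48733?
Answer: -46853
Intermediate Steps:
U(q) = -10*q
Y + U(-188) = -48733 - 10*(-188) = -48733 + 1880 = -46853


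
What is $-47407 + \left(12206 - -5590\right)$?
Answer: $-29611$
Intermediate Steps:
$-47407 + \left(12206 - -5590\right) = -47407 + \left(12206 + 5590\right) = -47407 + 17796 = -29611$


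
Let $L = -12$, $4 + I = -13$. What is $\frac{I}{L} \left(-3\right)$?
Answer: $- \frac{17}{4} \approx -4.25$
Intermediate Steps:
$I = -17$ ($I = -4 - 13 = -17$)
$\frac{I}{L} \left(-3\right) = - \frac{17}{-12} \left(-3\right) = \left(-17\right) \left(- \frac{1}{12}\right) \left(-3\right) = \frac{17}{12} \left(-3\right) = - \frac{17}{4}$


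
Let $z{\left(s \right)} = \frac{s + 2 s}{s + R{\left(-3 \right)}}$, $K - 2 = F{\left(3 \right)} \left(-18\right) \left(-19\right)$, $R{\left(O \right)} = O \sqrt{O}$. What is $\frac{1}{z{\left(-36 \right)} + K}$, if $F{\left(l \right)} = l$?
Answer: $\frac{12629}{13019728} + \frac{3 i \sqrt{3}}{13019728} \approx 0.00096999 + 3.991 \cdot 10^{-7} i$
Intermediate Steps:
$R{\left(O \right)} = O^{\frac{3}{2}}$
$K = 1028$ ($K = 2 + 3 \left(-18\right) \left(-19\right) = 2 - -1026 = 2 + 1026 = 1028$)
$z{\left(s \right)} = \frac{3 s}{s - 3 i \sqrt{3}}$ ($z{\left(s \right)} = \frac{s + 2 s}{s + \left(-3\right)^{\frac{3}{2}}} = \frac{3 s}{s - 3 i \sqrt{3}}$)
$\frac{1}{z{\left(-36 \right)} + K} = \frac{1}{3 \left(-36\right) \frac{1}{-36 - 3 i \sqrt{3}} + 1028} = \frac{1}{- \frac{108}{-36 - 3 i \sqrt{3}} + 1028} = \frac{1}{1028 - \frac{108}{-36 - 3 i \sqrt{3}}}$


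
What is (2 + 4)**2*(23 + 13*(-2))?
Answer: -108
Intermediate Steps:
(2 + 4)**2*(23 + 13*(-2)) = 6**2*(23 - 26) = 36*(-3) = -108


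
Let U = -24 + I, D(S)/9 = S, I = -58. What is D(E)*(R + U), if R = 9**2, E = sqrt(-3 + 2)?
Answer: -9*I ≈ -9.0*I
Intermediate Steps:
E = I (E = sqrt(-1) = I ≈ 1.0*I)
R = 81
D(S) = 9*S
U = -82 (U = -24 - 58 = -82)
D(E)*(R + U) = (9*I)*(81 - 82) = (9*I)*(-1) = -9*I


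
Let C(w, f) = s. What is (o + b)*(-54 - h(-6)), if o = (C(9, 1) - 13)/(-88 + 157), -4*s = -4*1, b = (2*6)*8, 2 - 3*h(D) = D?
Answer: -374680/69 ≈ -5430.1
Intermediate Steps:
h(D) = ⅔ - D/3
b = 96 (b = 12*8 = 96)
s = 1 (s = -(-1) = -¼*(-4) = 1)
C(w, f) = 1
o = -4/23 (o = (1 - 13)/(-88 + 157) = -12/69 = -12*1/69 = -4/23 ≈ -0.17391)
(o + b)*(-54 - h(-6)) = (-4/23 + 96)*(-54 - (⅔ - ⅓*(-6))) = 2204*(-54 - (⅔ + 2))/23 = 2204*(-54 - 1*8/3)/23 = 2204*(-54 - 8/3)/23 = (2204/23)*(-170/3) = -374680/69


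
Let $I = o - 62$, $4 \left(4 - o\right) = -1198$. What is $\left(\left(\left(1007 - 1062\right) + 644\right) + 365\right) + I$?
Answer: $\frac{2391}{2} \approx 1195.5$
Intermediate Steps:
$o = \frac{607}{2}$ ($o = 4 - - \frac{599}{2} = 4 + \frac{599}{2} = \frac{607}{2} \approx 303.5$)
$I = \frac{483}{2}$ ($I = \frac{607}{2} - 62 = \frac{483}{2} \approx 241.5$)
$\left(\left(\left(1007 - 1062\right) + 644\right) + 365\right) + I = \left(\left(\left(1007 - 1062\right) + 644\right) + 365\right) + \frac{483}{2} = \left(\left(-55 + 644\right) + 365\right) + \frac{483}{2} = \left(589 + 365\right) + \frac{483}{2} = 954 + \frac{483}{2} = \frac{2391}{2}$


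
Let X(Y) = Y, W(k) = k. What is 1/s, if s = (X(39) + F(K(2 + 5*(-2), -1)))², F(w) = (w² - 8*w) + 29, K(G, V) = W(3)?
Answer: 1/2809 ≈ 0.00035600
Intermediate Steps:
K(G, V) = 3
F(w) = 29 + w² - 8*w
s = 2809 (s = (39 + (29 + 3² - 8*3))² = (39 + (29 + 9 - 24))² = (39 + 14)² = 53² = 2809)
1/s = 1/2809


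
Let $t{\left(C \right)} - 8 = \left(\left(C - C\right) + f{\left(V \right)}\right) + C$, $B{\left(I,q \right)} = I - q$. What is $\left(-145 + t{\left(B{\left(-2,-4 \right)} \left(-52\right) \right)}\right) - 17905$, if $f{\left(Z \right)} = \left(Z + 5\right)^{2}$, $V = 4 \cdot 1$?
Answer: $-18065$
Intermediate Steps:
$V = 4$
$f{\left(Z \right)} = \left(5 + Z\right)^{2}$
$t{\left(C \right)} = 89 + C$ ($t{\left(C \right)} = 8 + \left(\left(\left(C - C\right) + \left(5 + 4\right)^{2}\right) + C\right) = 8 + \left(\left(0 + 9^{2}\right) + C\right) = 8 + \left(\left(0 + 81\right) + C\right) = 8 + \left(81 + C\right) = 89 + C$)
$\left(-145 + t{\left(B{\left(-2,-4 \right)} \left(-52\right) \right)}\right) - 17905 = \left(-145 + \left(89 + \left(-2 - -4\right) \left(-52\right)\right)\right) - 17905 = \left(-145 + \left(89 + \left(-2 + 4\right) \left(-52\right)\right)\right) - 17905 = \left(-145 + \left(89 + 2 \left(-52\right)\right)\right) - 17905 = \left(-145 + \left(89 - 104\right)\right) - 17905 = \left(-145 - 15\right) - 17905 = -160 - 17905 = -18065$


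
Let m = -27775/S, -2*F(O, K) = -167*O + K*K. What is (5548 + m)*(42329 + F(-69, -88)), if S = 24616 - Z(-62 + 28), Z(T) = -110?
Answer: 2989503735181/16484 ≈ 1.8136e+8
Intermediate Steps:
F(O, K) = -K²/2 + 167*O/2 (F(O, K) = -(-167*O + K*K)/2 = -(-167*O + K²)/2 = -(K² - 167*O)/2 = -K²/2 + 167*O/2)
S = 24726 (S = 24616 - 1*(-110) = 24616 + 110 = 24726)
m = -27775/24726 ≈ -1.1233
(5548 + m)*(42329 + F(-69, -88)) = (5548 - 27775/24726)*(42329 + (-½*(-88)² + (167/2)*(-69))) = 137152073*(42329 + (-½*7744 - 11523/2))/24726 = 137152073*(42329 + (-3872 - 11523/2))/24726 = 137152073*(42329 - 19267/2)/24726 = (137152073/24726)*(65391/2) = 2989503735181/16484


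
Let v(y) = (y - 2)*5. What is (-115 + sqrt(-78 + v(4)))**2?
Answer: 13157 - 460*I*sqrt(17) ≈ 13157.0 - 1896.6*I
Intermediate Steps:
v(y) = -10 + 5*y (v(y) = (-2 + y)*5 = -10 + 5*y)
(-115 + sqrt(-78 + v(4)))**2 = (-115 + sqrt(-78 + (-10 + 5*4)))**2 = (-115 + sqrt(-78 + (-10 + 20)))**2 = (-115 + sqrt(-78 + 10))**2 = (-115 + sqrt(-68))**2 = (-115 + 2*I*sqrt(17))**2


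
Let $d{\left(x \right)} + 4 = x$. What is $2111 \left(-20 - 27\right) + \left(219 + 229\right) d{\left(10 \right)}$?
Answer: $-96529$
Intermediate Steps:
$d{\left(x \right)} = -4 + x$
$2111 \left(-20 - 27\right) + \left(219 + 229\right) d{\left(10 \right)} = 2111 \left(-20 - 27\right) + \left(219 + 229\right) \left(-4 + 10\right) = 2111 \left(-47\right) + 448 \cdot 6 = -99217 + 2688 = -96529$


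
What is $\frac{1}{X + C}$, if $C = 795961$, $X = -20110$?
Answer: $\frac{1}{775851} \approx 1.2889 \cdot 10^{-6}$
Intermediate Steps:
$\frac{1}{X + C} = \frac{1}{-20110 + 795961} = \frac{1}{775851}$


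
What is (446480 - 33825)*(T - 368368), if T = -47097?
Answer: -171443709575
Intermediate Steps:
(446480 - 33825)*(T - 368368) = (446480 - 33825)*(-47097 - 368368) = 412655*(-415465) = -171443709575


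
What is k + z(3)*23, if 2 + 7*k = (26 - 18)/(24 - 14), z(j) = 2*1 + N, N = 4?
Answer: 4824/35 ≈ 137.83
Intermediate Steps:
z(j) = 6 (z(j) = 2*1 + 4 = 2 + 4 = 6)
k = -6/35 (k = -2/7 + ((26 - 18)/(24 - 14))/7 = -2/7 + (8/10)/7 = -2/7 + (8*(⅒))/7 = -2/7 + (⅐)*(⅘) = -2/7 + 4/35 = -6/35 ≈ -0.17143)
k + z(3)*23 = -6/35 + 6*23 = -6/35 + 138 = 4824/35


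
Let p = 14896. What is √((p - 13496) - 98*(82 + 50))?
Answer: 4*I*√721 ≈ 107.41*I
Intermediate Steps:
√((p - 13496) - 98*(82 + 50)) = √((14896 - 13496) - 98*(82 + 50)) = √(1400 - 98*132) = √(1400 - 12936) = √(-11536) = 4*I*√721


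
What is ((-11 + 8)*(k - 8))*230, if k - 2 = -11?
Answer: 11730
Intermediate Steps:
k = -9 (k = 2 - 11 = -9)
((-11 + 8)*(k - 8))*230 = ((-11 + 8)*(-9 - 8))*230 = -3*(-17)*230 = 51*230 = 11730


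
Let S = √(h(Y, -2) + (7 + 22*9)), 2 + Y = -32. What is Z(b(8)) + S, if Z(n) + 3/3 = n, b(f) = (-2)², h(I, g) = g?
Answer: 3 + √203 ≈ 17.248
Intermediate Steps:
Y = -34 (Y = -2 - 32 = -34)
b(f) = 4
Z(n) = -1 + n
S = √203 (S = √(-2 + (7 + 22*9)) = √(-2 + (7 + 198)) = √(-2 + 205) = √203 ≈ 14.248)
Z(b(8)) + S = (-1 + 4) + √203 = 3 + √203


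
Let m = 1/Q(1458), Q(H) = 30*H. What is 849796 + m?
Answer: 37170077041/43740 ≈ 8.4980e+5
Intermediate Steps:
m = 1/43740 (m = 1/(30*1458) = 1/43740 ≈ 2.2862e-5)
849796 + m = 849796 + 1/43740 = 37170077041/43740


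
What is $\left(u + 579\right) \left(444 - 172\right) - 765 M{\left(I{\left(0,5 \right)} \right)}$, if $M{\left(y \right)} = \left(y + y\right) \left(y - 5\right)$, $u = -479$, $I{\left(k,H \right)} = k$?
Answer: $27200$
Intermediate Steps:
$M{\left(y \right)} = 2 y \left(-5 + y\right)$
$\left(u + 579\right) \left(444 - 172\right) - 765 M{\left(I{\left(0,5 \right)} \right)} = \left(-479 + 579\right) \left(444 - 172\right) - 765 \cdot 2 \cdot 0 \left(-5 + 0\right) = 100 \cdot 272 - 765 \cdot 2 \cdot 0 \left(-5\right) = 27200 - 0 = 27200 + 0 = 27200$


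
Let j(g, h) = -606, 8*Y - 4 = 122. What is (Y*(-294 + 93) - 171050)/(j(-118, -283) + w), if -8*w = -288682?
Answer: -696863/141917 ≈ -4.9104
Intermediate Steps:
Y = 63/4 (Y = ½ + (⅛)*122 = ½ + 61/4 = 63/4 ≈ 15.750)
w = 144341/4 (w = -⅛*(-288682) = 144341/4 ≈ 36085.)
(Y*(-294 + 93) - 171050)/(j(-118, -283) + w) = (63*(-294 + 93)/4 - 171050)/(-606 + 144341/4) = ((63/4)*(-201) - 171050)/(141917/4) = (-12663/4 - 171050)*(4/141917) = -696863/4*4/141917 = -696863/141917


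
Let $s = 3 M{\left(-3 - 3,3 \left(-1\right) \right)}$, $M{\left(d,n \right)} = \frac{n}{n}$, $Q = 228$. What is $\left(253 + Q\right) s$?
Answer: $1443$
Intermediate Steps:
$M{\left(d,n \right)} = 1$
$s = 3$ ($s = 3 \cdot 1 = 3$)
$\left(253 + Q\right) s = \left(253 + 228\right) 3 = 481 \cdot 3 = 1443$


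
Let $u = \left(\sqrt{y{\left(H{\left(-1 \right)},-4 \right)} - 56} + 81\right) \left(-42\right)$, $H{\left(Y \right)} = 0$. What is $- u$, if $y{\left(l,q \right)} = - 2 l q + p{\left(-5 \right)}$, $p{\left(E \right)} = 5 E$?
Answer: $3402 + 378 i \approx 3402.0 + 378.0 i$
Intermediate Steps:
$y{\left(l,q \right)} = -25 - 2 l q$ ($y{\left(l,q \right)} = - 2 l q + 5 \left(-5\right) = - 2 l q - 25 = -25 - 2 l q$)
$u = -3402 - 378 i$ ($u = \left(\sqrt{\left(-25 - 0 \left(-4\right)\right) - 56} + 81\right) \left(-42\right) = \left(\sqrt{\left(-25 + 0\right) - 56} + 81\right) \left(-42\right) = \left(\sqrt{-25 - 56} + 81\right) \left(-42\right) = \left(\sqrt{-81} + 81\right) \left(-42\right) = \left(9 i + 81\right) \left(-42\right) = \left(81 + 9 i\right) \left(-42\right) = -3402 - 378 i \approx -3402.0 - 378.0 i$)
$- u = - (-3402 - 378 i) = 3402 + 378 i$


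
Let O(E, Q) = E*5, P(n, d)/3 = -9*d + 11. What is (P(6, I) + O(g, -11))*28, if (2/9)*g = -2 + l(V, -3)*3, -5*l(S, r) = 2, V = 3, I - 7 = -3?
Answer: -4116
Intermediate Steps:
I = 4 (I = 7 - 3 = 4)
P(n, d) = 33 - 27*d (P(n, d) = 3*(-9*d + 11) = 3*(11 - 9*d) = 33 - 27*d)
l(S, r) = -⅖ (l(S, r) = -⅕*2 = -⅖)
g = -72/5 (g = 9*(-2 - ⅖*3)/2 = 9*(-2 - 6/5)/2 = (9/2)*(-16/5) = -72/5 ≈ -14.400)
O(E, Q) = 5*E
(P(6, I) + O(g, -11))*28 = ((33 - 27*4) + 5*(-72/5))*28 = ((33 - 108) - 72)*28 = (-75 - 72)*28 = -147*28 = -4116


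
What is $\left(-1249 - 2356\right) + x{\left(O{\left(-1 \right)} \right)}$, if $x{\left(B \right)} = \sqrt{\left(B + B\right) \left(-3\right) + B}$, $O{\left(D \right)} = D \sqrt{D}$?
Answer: $-3605 + \sqrt{5} \sqrt{i} \approx -3603.4 + 1.5811 i$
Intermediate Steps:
$O{\left(D \right)} = D^{\frac{3}{2}}$
$x{\left(B \right)} = \sqrt{5} \sqrt{- B}$ ($x{\left(B \right)} = \sqrt{2 B \left(-3\right) + B} = \sqrt{- 6 B + B} = \sqrt{- 5 B} = \sqrt{5} \sqrt{- B}$)
$\left(-1249 - 2356\right) + x{\left(O{\left(-1 \right)} \right)} = \left(-1249 - 2356\right) + \sqrt{5} \sqrt{- \left(-1\right)^{\frac{3}{2}}} = -3605 + \sqrt{5} \sqrt{- \left(-1\right) i} = -3605 + \sqrt{5} \sqrt{i}$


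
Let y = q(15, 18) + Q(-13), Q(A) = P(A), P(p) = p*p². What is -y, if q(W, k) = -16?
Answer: 2213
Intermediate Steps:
P(p) = p³
Q(A) = A³
y = -2213 (y = -16 + (-13)³ = -16 - 2197 = -2213)
-y = -1*(-2213) = 2213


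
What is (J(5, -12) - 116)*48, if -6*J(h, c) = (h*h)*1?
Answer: -5768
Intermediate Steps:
J(h, c) = -h²/6 (J(h, c) = -h*h/6 = -h²/6)
(J(5, -12) - 116)*48 = (-⅙*5² - 116)*48 = (-⅙*25 - 116)*48 = (-25/6 - 116)*48 = -721/6*48 = -5768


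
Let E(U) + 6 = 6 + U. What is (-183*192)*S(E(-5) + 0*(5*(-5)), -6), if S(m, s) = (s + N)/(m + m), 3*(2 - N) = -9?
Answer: -17568/5 ≈ -3513.6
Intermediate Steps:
N = 5 (N = 2 - ⅓*(-9) = 2 + 3 = 5)
E(U) = U (E(U) = -6 + (6 + U) = U)
S(m, s) = (5 + s)/(2*m) (S(m, s) = (s + 5)/(m + m) = (5 + s)/((2*m)) = (5 + s)*(1/(2*m)) = (5 + s)/(2*m))
(-183*192)*S(E(-5) + 0*(5*(-5)), -6) = (-183*192)*((5 - 6)/(2*(-5 + 0*(5*(-5))))) = -17568*(-1)/(-5 + 0*(-25)) = -17568*(-1)/(-5 + 0) = -17568*(-1)/(-5) = -17568*(-1)*(-1)/5 = -35136*⅒ = -17568/5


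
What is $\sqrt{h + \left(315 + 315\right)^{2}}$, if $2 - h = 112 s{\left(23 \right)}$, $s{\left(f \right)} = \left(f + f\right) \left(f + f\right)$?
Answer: $\sqrt{159910} \approx 399.89$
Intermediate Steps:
$s{\left(f \right)} = 4 f^{2}$ ($s{\left(f \right)} = 2 f 2 f = 4 f^{2}$)
$h = -236990$ ($h = 2 - 112 \cdot 4 \cdot 23^{2} = 2 - 112 \cdot 4 \cdot 529 = 2 - 112 \cdot 2116 = 2 - 236992 = -236990$)
$\sqrt{h + \left(315 + 315\right)^{2}} = \sqrt{-236990 + \left(315 + 315\right)^{2}} = \sqrt{-236990 + 630^{2}} = \sqrt{-236990 + 396900} = \sqrt{159910}$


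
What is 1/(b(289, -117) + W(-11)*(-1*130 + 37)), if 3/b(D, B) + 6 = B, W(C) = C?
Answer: 41/41942 ≈ 0.00097754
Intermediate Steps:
b(D, B) = 3/(-6 + B)
1/(b(289, -117) + W(-11)*(-1*130 + 37)) = 1/(3/(-6 - 117) - 11*(-1*130 + 37)) = 1/(3/(-123) - 11*(-130 + 37)) = 1/(3*(-1/123) - 11*(-93)) = 1/(-1/41 + 1023) = 1/(41942/41) = 41/41942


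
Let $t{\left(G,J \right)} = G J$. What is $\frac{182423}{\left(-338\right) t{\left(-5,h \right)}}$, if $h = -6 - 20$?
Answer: $- \frac{182423}{43940} \approx -4.1516$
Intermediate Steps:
$h = -26$
$\frac{182423}{\left(-338\right) t{\left(-5,h \right)}} = \frac{182423}{\left(-338\right) \left(\left(-5\right) \left(-26\right)\right)} = \frac{182423}{\left(-338\right) 130} = \frac{182423}{-43940} = 182423 \left(- \frac{1}{43940}\right) = - \frac{182423}{43940}$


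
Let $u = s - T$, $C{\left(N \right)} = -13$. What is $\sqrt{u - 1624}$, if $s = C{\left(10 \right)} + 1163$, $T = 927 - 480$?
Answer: $i \sqrt{921} \approx 30.348 i$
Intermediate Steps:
$T = 447$
$s = 1150$ ($s = -13 + 1163 = 1150$)
$u = 703$ ($u = 1150 - 447 = 703$)
$\sqrt{u - 1624} = \sqrt{703 - 1624} = \sqrt{-921} = i \sqrt{921}$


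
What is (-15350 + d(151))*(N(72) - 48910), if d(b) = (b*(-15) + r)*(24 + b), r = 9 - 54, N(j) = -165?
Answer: 20591870000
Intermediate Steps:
r = -45
d(b) = (-45 - 15*b)*(24 + b) (d(b) = (b*(-15) - 45)*(24 + b) = (-15*b - 45)*(24 + b) = (-45 - 15*b)*(24 + b))
(-15350 + d(151))*(N(72) - 48910) = (-15350 + (-1080 - 405*151 - 15*151**2))*(-165 - 48910) = (-15350 + (-1080 - 61155 - 15*22801))*(-49075) = (-15350 + (-1080 - 61155 - 342015))*(-49075) = (-15350 - 404250)*(-49075) = -419600*(-49075) = 20591870000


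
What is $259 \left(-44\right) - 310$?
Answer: $-11706$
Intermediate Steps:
$259 \left(-44\right) - 310 = -11396 - 310 = -11706$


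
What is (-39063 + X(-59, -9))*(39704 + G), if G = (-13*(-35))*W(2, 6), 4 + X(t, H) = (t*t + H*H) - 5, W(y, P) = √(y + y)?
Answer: -1442203140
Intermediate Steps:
W(y, P) = √2*√y (W(y, P) = √(2*y) = √2*√y)
X(t, H) = -9 + H² + t² (X(t, H) = -4 + ((t*t + H*H) - 5) = -4 + ((t² + H²) - 5) = -4 + ((H² + t²) - 5) = -4 + (-5 + H² + t²) = -9 + H² + t²)
G = 910 (G = (-13*(-35))*(√2*√2) = 455*2 = 910)
(-39063 + X(-59, -9))*(39704 + G) = (-39063 + (-9 + (-9)² + (-59)²))*(39704 + 910) = (-39063 + (-9 + 81 + 3481))*40614 = (-39063 + 3553)*40614 = -35510*40614 = -1442203140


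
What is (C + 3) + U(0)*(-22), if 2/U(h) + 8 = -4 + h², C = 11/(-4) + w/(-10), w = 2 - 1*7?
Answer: 53/12 ≈ 4.4167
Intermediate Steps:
w = -5 (w = 2 - 7 = -5)
C = -9/4 (C = 11/(-4) - 5/(-10) = 11*(-¼) - 5*(-⅒) = -11/4 + ½ = -9/4 ≈ -2.2500)
U(h) = 2/(-12 + h²) (U(h) = 2/(-8 + (-4 + h²)) = 2/(-12 + h²))
(C + 3) + U(0)*(-22) = (-9/4 + 3) + (2/(-12 + 0²))*(-22) = ¾ + (2/(-12 + 0))*(-22) = ¾ + (2/(-12))*(-22) = ¾ + (2*(-1/12))*(-22) = ¾ - ⅙*(-22) = ¾ + 11/3 = 53/12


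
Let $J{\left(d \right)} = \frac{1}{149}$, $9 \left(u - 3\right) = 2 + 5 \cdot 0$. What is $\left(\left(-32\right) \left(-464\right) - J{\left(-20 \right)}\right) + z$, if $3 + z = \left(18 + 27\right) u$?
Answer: $\frac{2233509}{149} \approx 14990.0$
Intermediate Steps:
$u = \frac{29}{9}$ ($u = 3 + \frac{2 + 5 \cdot 0}{9} = 3 + \frac{2 + 0}{9} = 3 + \frac{1}{9} \cdot 2 = 3 + \frac{2}{9} = \frac{29}{9} \approx 3.2222$)
$J{\left(d \right)} = \frac{1}{149}$
$z = 142$ ($z = -3 + \left(18 + 27\right) \frac{29}{9} = -3 + 45 \cdot \frac{29}{9} = -3 + 145 = 142$)
$\left(\left(-32\right) \left(-464\right) - J{\left(-20 \right)}\right) + z = \left(\left(-32\right) \left(-464\right) - \frac{1}{149}\right) + 142 = \left(14848 - \frac{1}{149}\right) + 142 = \frac{2212351}{149} + 142 = \frac{2233509}{149}$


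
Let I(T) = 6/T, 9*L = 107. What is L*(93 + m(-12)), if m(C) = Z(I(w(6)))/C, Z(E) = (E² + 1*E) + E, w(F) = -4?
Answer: 159323/144 ≈ 1106.4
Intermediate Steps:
L = 107/9 (L = (⅑)*107 = 107/9 ≈ 11.889)
Z(E) = E² + 2*E (Z(E) = (E² + E) + E = (E + E²) + E = E² + 2*E)
m(C) = -3/(4*C) (m(C) = ((6/(-4))*(2 + 6/(-4)))/C = ((6*(-¼))*(2 + 6*(-¼)))/C = (-3*(2 - 3/2)/2)/C = (-3/2*½)/C = -3/(4*C))
L*(93 + m(-12)) = 107*(93 - ¾/(-12))/9 = 107*(93 - ¾*(-1/12))/9 = 107*(93 + 1/16)/9 = (107/9)*(1489/16) = 159323/144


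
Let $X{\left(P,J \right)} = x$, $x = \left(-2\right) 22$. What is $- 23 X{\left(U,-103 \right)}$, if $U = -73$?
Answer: $1012$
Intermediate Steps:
$x = -44$
$X{\left(P,J \right)} = -44$
$- 23 X{\left(U,-103 \right)} = \left(-23\right) \left(-44\right) = 1012$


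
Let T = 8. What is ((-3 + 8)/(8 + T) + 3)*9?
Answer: 477/16 ≈ 29.813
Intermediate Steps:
((-3 + 8)/(8 + T) + 3)*9 = ((-3 + 8)/(8 + 8) + 3)*9 = (5/16 + 3)*9 = (53/16)*9 = 477/16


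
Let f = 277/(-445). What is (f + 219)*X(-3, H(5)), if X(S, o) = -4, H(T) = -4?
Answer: -388712/445 ≈ -873.51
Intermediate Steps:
f = -277/445 (f = 277*(-1/445) = -277/445 ≈ -0.62247)
(f + 219)*X(-3, H(5)) = (-277/445 + 219)*(-4) = (97178/445)*(-4) = -388712/445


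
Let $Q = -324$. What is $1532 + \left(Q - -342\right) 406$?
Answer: $8840$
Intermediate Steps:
$1532 + \left(Q - -342\right) 406 = 1532 + \left(-324 - -342\right) 406 = 1532 + \left(-324 + 342\right) 406 = 1532 + 18 \cdot 406 = 1532 + 7308 = 8840$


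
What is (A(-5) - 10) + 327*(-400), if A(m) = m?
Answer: -130815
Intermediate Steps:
(A(-5) - 10) + 327*(-400) = (-5 - 10) + 327*(-400) = -15 - 130800 = -130815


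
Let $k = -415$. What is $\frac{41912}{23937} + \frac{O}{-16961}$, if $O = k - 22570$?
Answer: $\frac{1261061377}{405995457} \approx 3.1061$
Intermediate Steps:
$O = -22985$ ($O = -415 - 22570 = -22985$)
$\frac{41912}{23937} + \frac{O}{-16961} = \frac{41912}{23937} - \frac{22985}{-16961} = 41912 \cdot \frac{1}{23937} - - \frac{22985}{16961} = \frac{41912}{23937} + \frac{22985}{16961} = \frac{1261061377}{405995457}$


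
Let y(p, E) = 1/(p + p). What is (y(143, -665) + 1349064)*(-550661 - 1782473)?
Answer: -450099234546935/143 ≈ -3.1475e+12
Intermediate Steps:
y(p, E) = 1/(2*p)
(y(143, -665) + 1349064)*(-550661 - 1782473) = ((½)/143 + 1349064)*(-550661 - 1782473) = ((½)*(1/143) + 1349064)*(-2333134) = (1/286 + 1349064)*(-2333134) = (385832305/286)*(-2333134) = -450099234546935/143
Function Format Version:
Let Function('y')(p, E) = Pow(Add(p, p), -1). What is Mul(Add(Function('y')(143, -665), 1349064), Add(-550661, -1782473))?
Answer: Rational(-450099234546935, 143) ≈ -3.1475e+12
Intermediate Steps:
Function('y')(p, E) = Mul(Rational(1, 2), Pow(p, -1)) (Function('y')(p, E) = Pow(Mul(2, p), -1) = Mul(Rational(1, 2), Pow(p, -1)))
Mul(Add(Function('y')(143, -665), 1349064), Add(-550661, -1782473)) = Mul(Add(Mul(Rational(1, 2), Pow(143, -1)), 1349064), Add(-550661, -1782473)) = Mul(Add(Mul(Rational(1, 2), Rational(1, 143)), 1349064), -2333134) = Mul(Add(Rational(1, 286), 1349064), -2333134) = Mul(Rational(385832305, 286), -2333134) = Rational(-450099234546935, 143)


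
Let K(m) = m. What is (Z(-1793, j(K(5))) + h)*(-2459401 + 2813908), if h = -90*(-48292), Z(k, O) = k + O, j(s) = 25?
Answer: 1540159915584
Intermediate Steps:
Z(k, O) = O + k
h = 4346280
(Z(-1793, j(K(5))) + h)*(-2459401 + 2813908) = ((25 - 1793) + 4346280)*(-2459401 + 2813908) = (-1768 + 4346280)*354507 = 4344512*354507 = 1540159915584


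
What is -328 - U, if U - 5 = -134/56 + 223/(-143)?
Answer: -1317507/4004 ≈ -329.05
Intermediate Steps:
U = 4195/4004 (U = 5 + (-134/56 + 223/(-143)) = 5 + (-134*1/56 + 223*(-1/143)) = 5 + (-67/28 - 223/143) = 5 - 15825/4004 = 4195/4004 ≈ 1.0477)
-328 - U = -328 - 1*4195/4004 = -328 - 4195/4004 = -1317507/4004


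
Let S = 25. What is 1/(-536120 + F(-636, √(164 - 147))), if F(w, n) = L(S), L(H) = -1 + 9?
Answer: -1/536112 ≈ -1.8653e-6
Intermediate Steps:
L(H) = 8
F(w, n) = 8
1/(-536120 + F(-636, √(164 - 147))) = 1/(-536120 + 8) = 1/(-536112) = -1/536112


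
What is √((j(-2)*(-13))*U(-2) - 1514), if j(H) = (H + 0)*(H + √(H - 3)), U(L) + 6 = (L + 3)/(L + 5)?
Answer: √(-10974 - 1326*I*√5)/3 ≈ 4.6756 - 35.231*I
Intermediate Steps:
U(L) = -6 + (3 + L)/(5 + L) (U(L) = -6 + (L + 3)/(L + 5) = -6 + (3 + L)/(5 + L))
j(H) = H*(H + √(-3 + H))
√((j(-2)*(-13))*U(-2) - 1514) = √((-2*(-2 + √(-3 - 2))*(-13))*((-27 - 5*(-2))/(5 - 2)) - 1514) = √((-2*(-2 + √(-5))*(-13))*((-27 + 10)/3) - 1514) = √((-2*(-2 + I*√5)*(-13))*((⅓)*(-17)) - 1514) = √(((4 - 2*I*√5)*(-13))*(-17/3) - 1514) = √((-52 + 26*I*√5)*(-17/3) - 1514) = √((884/3 - 442*I*√5/3) - 1514) = √(-3658/3 - 442*I*√5/3)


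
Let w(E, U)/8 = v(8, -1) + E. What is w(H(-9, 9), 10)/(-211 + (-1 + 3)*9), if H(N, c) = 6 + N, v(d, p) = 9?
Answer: -48/193 ≈ -0.24870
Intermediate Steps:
w(E, U) = 72 + 8*E (w(E, U) = 8*(9 + E) = 72 + 8*E)
w(H(-9, 9), 10)/(-211 + (-1 + 3)*9) = (72 + 8*(6 - 9))/(-211 + (-1 + 3)*9) = (72 + 8*(-3))/(-211 + 2*9) = (72 - 24)/(-211 + 18) = 48/(-193) = -1/193*48 = -48/193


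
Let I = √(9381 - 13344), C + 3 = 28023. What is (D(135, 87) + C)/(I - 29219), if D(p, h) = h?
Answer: -821258433/853753924 - 28107*I*√3963/853753924 ≈ -0.96194 - 0.0020725*I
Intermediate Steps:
C = 28020 (C = -3 + 28023 = 28020)
I = I*√3963 (I = √(-3963) = I*√3963 ≈ 62.952*I)
(D(135, 87) + C)/(I - 29219) = (87 + 28020)/(I*√3963 - 29219) = 28107/(-29219 + I*√3963)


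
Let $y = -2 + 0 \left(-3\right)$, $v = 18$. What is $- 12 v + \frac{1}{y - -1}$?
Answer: $-217$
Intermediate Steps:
$y = -2$ ($y = -2 + 0 = -2$)
$- 12 v + \frac{1}{y - -1} = \left(-12\right) 18 + \frac{1}{-2 - -1} = -216 + \frac{1}{-2 + \left(-4 + 5\right)} = -216 + \frac{1}{-2 + 1} = -216 + \frac{1}{-1} = -216 - 1 = -217$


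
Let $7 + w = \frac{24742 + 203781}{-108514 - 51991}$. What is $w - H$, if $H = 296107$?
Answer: $- \frac{47528006093}{160505} \approx -2.9612 \cdot 10^{5}$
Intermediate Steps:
$w = - \frac{1352058}{160505}$ ($w = -7 + \frac{24742 + 203781}{-108514 - 51991} = -7 + \frac{228523}{-160505} = -7 + 228523 \left(- \frac{1}{160505}\right) = -7 - \frac{228523}{160505} = - \frac{1352058}{160505} \approx -8.4238$)
$w - H = - \frac{1352058}{160505} - 296107 = - \frac{47528006093}{160505}$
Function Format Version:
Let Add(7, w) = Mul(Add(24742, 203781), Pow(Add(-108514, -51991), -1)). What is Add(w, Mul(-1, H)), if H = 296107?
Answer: Rational(-47528006093, 160505) ≈ -2.9612e+5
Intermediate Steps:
w = Rational(-1352058, 160505) (w = Add(-7, Mul(Add(24742, 203781), Pow(Add(-108514, -51991), -1))) = Add(-7, Mul(228523, Pow(-160505, -1))) = Add(-7, Mul(228523, Rational(-1, 160505))) = Add(-7, Rational(-228523, 160505)) = Rational(-1352058, 160505) ≈ -8.4238)
Add(w, Mul(-1, H)) = Add(Rational(-1352058, 160505), Mul(-1, 296107)) = Add(Rational(-1352058, 160505), -296107) = Rational(-47528006093, 160505)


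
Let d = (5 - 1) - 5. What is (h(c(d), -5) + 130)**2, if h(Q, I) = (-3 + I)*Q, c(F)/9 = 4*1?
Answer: 24964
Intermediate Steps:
d = -1 (d = 4 - 5 = -1)
c(F) = 36 (c(F) = 9*(4*1) = 9*4 = 36)
h(Q, I) = Q*(-3 + I)
(h(c(d), -5) + 130)**2 = (36*(-3 - 5) + 130)**2 = (36*(-8) + 130)**2 = (-288 + 130)**2 = (-158)**2 = 24964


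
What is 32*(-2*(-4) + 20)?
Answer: 896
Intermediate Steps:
32*(-2*(-4) + 20) = 32*(8 + 20) = 32*28 = 896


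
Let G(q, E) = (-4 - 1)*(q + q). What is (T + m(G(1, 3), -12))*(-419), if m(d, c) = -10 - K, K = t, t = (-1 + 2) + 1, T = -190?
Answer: 84638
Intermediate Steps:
G(q, E) = -10*q
t = 2 (t = 1 + 1 = 2)
K = 2
m(d, c) = -12 (m(d, c) = -10 - 1*2 = -10 - 2 = -12)
(T + m(G(1, 3), -12))*(-419) = (-190 - 12)*(-419) = -202*(-419) = 84638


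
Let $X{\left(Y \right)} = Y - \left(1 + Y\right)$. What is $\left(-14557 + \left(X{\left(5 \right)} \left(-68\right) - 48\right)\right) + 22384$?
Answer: $7847$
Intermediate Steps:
$X{\left(Y \right)} = -1$ ($X{\left(Y \right)} = Y - \left(1 + Y\right) = -1$)
$\left(-14557 + \left(X{\left(5 \right)} \left(-68\right) - 48\right)\right) + 22384 = \left(-14557 - -20\right) + 22384 = \left(-14557 + \left(68 - 48\right)\right) + 22384 = \left(-14557 + 20\right) + 22384 = -14537 + 22384 = 7847$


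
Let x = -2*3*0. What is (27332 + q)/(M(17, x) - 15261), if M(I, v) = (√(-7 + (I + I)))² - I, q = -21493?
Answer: -5839/15251 ≈ -0.38286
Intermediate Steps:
x = 0 (x = -6*0 = 0)
M(I, v) = -7 + I (M(I, v) = (√(-7 + 2*I))² - I = (-7 + 2*I) - I = -7 + I)
(27332 + q)/(M(17, x) - 15261) = (27332 - 21493)/((-7 + 17) - 15261) = 5839/(10 - 15261) = 5839/(-15251) = 5839*(-1/15251) = -5839/15251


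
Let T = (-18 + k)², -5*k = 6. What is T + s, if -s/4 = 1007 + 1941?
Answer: -285584/25 ≈ -11423.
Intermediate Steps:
k = -6/5 (k = -⅕*6 = -6/5 ≈ -1.2000)
s = -11792 (s = -4*(1007 + 1941) = -4*2948 = -11792)
T = 9216/25 (T = (-18 - 6/5)² = (-96/5)² = 9216/25 ≈ 368.64)
T + s = 9216/25 - 11792 = -285584/25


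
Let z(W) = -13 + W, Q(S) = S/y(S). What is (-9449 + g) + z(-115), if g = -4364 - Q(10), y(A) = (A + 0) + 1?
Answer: -153361/11 ≈ -13942.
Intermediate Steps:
y(A) = 1 + A (y(A) = A + 1 = 1 + A)
Q(S) = S/(1 + S)
g = -48014/11 (g = -4364 - 10/(1 + 10) = -4364 - 10/11 = -48014/11 ≈ -4364.9)
(-9449 + g) + z(-115) = (-9449 - 48014/11) + (-13 - 115) = -151953/11 - 128 = -153361/11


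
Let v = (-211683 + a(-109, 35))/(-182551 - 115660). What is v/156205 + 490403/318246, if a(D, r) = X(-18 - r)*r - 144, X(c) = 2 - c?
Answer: 3263434785895951/2117792978172390 ≈ 1.5410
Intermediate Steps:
a(D, r) = -144 + r*(20 + r) (a(D, r) = (2 - (-18 - r))*r - 144 = (2 + (18 + r))*r - 144 = (20 + r)*r - 144 = r*(20 + r) - 144 = -144 + r*(20 + r))
v = 209902/298211 (v = (-211683 + (-144 + 35*(20 + 35)))/(-182551 - 115660) = (-211683 + (-144 + 35*55))/(-298211) = (-211683 + (-144 + 1925))*(-1/298211) = (-211683 + 1781)*(-1/298211) = -209902*(-1/298211) = 209902/298211 ≈ 0.70387)
v/156205 + 490403/318246 = (209902/298211)/156205 + 490403/318246 = (209902/298211)*(1/156205) + 490403*(1/318246) = 29986/6654578465 + 490403/318246 = 3263434785895951/2117792978172390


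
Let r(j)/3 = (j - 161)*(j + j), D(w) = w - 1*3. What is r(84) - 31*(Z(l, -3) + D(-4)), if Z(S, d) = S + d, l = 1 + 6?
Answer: -38715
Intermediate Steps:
l = 7
D(w) = -3 + w (D(w) = w - 3 = -3 + w)
r(j) = 6*j*(-161 + j) (r(j) = 3*((j - 161)*(j + j)) = 3*((-161 + j)*(2*j)) = 3*(2*j*(-161 + j)) = 6*j*(-161 + j))
r(84) - 31*(Z(l, -3) + D(-4)) = 6*84*(-161 + 84) - 31*((7 - 3) + (-3 - 4)) = 6*84*(-77) - 31*(4 - 7) = -38808 - 31*(-3) = -38808 + 93 = -38715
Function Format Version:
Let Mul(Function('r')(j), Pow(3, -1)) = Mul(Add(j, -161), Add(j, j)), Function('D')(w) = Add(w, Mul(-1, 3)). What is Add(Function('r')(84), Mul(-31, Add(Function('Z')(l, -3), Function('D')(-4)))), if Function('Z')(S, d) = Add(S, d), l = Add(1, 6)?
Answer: -38715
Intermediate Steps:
l = 7
Function('D')(w) = Add(-3, w) (Function('D')(w) = Add(w, -3) = Add(-3, w))
Function('r')(j) = Mul(6, j, Add(-161, j)) (Function('r')(j) = Mul(3, Mul(Add(j, -161), Add(j, j))) = Mul(3, Mul(Add(-161, j), Mul(2, j))) = Mul(3, Mul(2, j, Add(-161, j))) = Mul(6, j, Add(-161, j)))
Add(Function('r')(84), Mul(-31, Add(Function('Z')(l, -3), Function('D')(-4)))) = Add(Mul(6, 84, Add(-161, 84)), Mul(-31, Add(Add(7, -3), Add(-3, -4)))) = Add(Mul(6, 84, -77), Mul(-31, Add(4, -7))) = Add(-38808, Mul(-31, -3)) = Add(-38808, 93) = -38715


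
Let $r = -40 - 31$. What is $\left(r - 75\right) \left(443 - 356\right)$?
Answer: $-12702$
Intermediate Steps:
$r = -71$
$\left(r - 75\right) \left(443 - 356\right) = \left(-71 - 75\right) \left(443 - 356\right) = \left(-146\right) 87 = -12702$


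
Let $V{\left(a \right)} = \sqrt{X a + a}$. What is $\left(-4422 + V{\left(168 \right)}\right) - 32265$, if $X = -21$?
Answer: $-36687 + 4 i \sqrt{210} \approx -36687.0 + 57.966 i$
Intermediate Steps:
$V{\left(a \right)} = 2 \sqrt{5} \sqrt{- a}$ ($V{\left(a \right)} = \sqrt{- 21 a + a} = \sqrt{- 20 a} = 2 \sqrt{5} \sqrt{- a}$)
$\left(-4422 + V{\left(168 \right)}\right) - 32265 = \left(-4422 + 2 \sqrt{5} \sqrt{\left(-1\right) 168}\right) - 32265 = \left(-4422 + 2 \sqrt{5} \sqrt{-168}\right) - 32265 = \left(-4422 + 2 \sqrt{5} \cdot 2 i \sqrt{42}\right) - 32265 = \left(-4422 + 4 i \sqrt{210}\right) - 32265 = -36687 + 4 i \sqrt{210}$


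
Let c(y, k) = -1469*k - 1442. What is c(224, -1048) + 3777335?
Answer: 5315405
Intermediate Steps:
c(y, k) = -1442 - 1469*k
c(224, -1048) + 3777335 = (-1442 - 1469*(-1048)) + 3777335 = (-1442 + 1539512) + 3777335 = 1538070 + 3777335 = 5315405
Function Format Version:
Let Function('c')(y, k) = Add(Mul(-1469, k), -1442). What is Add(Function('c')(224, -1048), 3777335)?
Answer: 5315405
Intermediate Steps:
Function('c')(y, k) = Add(-1442, Mul(-1469, k))
Add(Function('c')(224, -1048), 3777335) = Add(Add(-1442, Mul(-1469, -1048)), 3777335) = Add(Add(-1442, 1539512), 3777335) = Add(1538070, 3777335) = 5315405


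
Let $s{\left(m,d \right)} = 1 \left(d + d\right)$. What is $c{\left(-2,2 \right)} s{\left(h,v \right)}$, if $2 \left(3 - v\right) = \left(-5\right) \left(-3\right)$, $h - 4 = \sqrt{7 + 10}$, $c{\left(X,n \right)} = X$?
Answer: $18$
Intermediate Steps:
$h = 4 + \sqrt{17}$ ($h = 4 + \sqrt{7 + 10} = 4 + \sqrt{17} \approx 8.1231$)
$v = - \frac{9}{2}$ ($v = 3 - \frac{\left(-5\right) \left(-3\right)}{2} = 3 - \frac{15}{2} = - \frac{9}{2} \approx -4.5$)
$s{\left(m,d \right)} = 2 d$ ($s{\left(m,d \right)} = 1 \cdot 2 d = 2 d$)
$c{\left(-2,2 \right)} s{\left(h,v \right)} = - 2 \cdot 2 \left(- \frac{9}{2}\right) = \left(-2\right) \left(-9\right) = 18$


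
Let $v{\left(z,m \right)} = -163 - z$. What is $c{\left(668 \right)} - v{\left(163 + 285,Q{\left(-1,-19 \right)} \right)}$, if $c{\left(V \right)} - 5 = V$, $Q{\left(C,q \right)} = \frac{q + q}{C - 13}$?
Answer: $1284$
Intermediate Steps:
$Q{\left(C,q \right)} = \frac{2 q}{-13 + C}$
$c{\left(V \right)} = 5 + V$
$c{\left(668 \right)} - v{\left(163 + 285,Q{\left(-1,-19 \right)} \right)} = \left(5 + 668\right) - \left(-163 - \left(163 + 285\right)\right) = 673 - \left(-163 - 448\right) = 673 - -611 = 673 + 611 = 1284$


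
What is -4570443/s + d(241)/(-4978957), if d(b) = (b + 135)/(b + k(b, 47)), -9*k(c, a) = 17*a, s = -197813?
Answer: 15587886495346839/674658158413085 ≈ 23.105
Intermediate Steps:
k(c, a) = -17*a/9
d(b) = (135 + b)/(-799/9 + b) (d(b) = (b + 135)/(b - 17/9*47) = (135 + b)/(b - 799/9) = (135 + b)/(-799/9 + b))
-4570443/s + d(241)/(-4978957) = -4570443/(-197813) + (9*(135 + 241)/(-799 + 9*241))/(-4978957) = -4570443*(-1/197813) + (9*376/(-799 + 2169))*(-1/4978957) = 4570443/197813 + (9*376/1370)*(-1/4978957) = 4570443/197813 + (9*(1/1370)*376)*(-1/4978957) = 4570443/197813 + (1692/685)*(-1/4978957) = 4570443/197813 - 1692/3410585545 = 15587886495346839/674658158413085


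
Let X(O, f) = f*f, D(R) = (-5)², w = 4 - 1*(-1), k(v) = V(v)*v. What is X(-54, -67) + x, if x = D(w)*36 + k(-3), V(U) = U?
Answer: 5398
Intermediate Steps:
k(v) = v² (k(v) = v*v = v²)
w = 5 (w = 4 + 1 = 5)
D(R) = 25
X(O, f) = f²
x = 909 (x = 25*36 + (-3)² = 900 + 9 = 909)
X(-54, -67) + x = (-67)² + 909 = 4489 + 909 = 5398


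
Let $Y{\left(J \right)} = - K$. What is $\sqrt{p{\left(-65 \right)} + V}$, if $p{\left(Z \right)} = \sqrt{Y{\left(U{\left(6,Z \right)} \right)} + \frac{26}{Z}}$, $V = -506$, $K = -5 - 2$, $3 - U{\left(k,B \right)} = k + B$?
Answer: $\frac{\sqrt{-12650 + 5 \sqrt{165}}}{5} \approx 22.437 i$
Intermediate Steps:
$U{\left(k,B \right)} = 3 - B - k$ ($U{\left(k,B \right)} = 3 - \left(k + B\right) = 3 - \left(B + k\right) = 3 - B - k$)
$K = -7$
$Y{\left(J \right)} = 7$ ($Y{\left(J \right)} = \left(-1\right) \left(-7\right) = 7$)
$p{\left(Z \right)} = \sqrt{7 + \frac{26}{Z}}$
$\sqrt{p{\left(-65 \right)} + V} = \sqrt{\sqrt{7 + \frac{26}{-65}} - 506} = \sqrt{\sqrt{7 + 26 \left(- \frac{1}{65}\right)} - 506} = \sqrt{\sqrt{7 - \frac{2}{5}} - 506} = \sqrt{\sqrt{\frac{33}{5}} - 506} = \sqrt{\frac{\sqrt{165}}{5} - 506} = \sqrt{-506 + \frac{\sqrt{165}}{5}}$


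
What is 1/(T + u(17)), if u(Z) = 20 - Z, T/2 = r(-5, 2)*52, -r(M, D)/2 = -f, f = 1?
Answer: 1/211 ≈ 0.0047393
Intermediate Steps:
r(M, D) = 2 (r(M, D) = -(-2) = -2*(-1) = 2)
T = 208 (T = 2*(2*52) = 2*104 = 208)
1/(T + u(17)) = 1/(208 + (20 - 1*17)) = 1/(208 + (20 - 17)) = 1/(208 + 3) = 1/211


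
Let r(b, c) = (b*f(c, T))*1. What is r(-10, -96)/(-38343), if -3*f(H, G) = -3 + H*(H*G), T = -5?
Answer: 153610/38343 ≈ 4.0062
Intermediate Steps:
f(H, G) = 1 - G*H²/3 (f(H, G) = -(-3 + H*(H*G))/3 = -(-3 + H*(G*H))/3 = -(-3 + G*H²)/3 = 1 - G*H²/3)
r(b, c) = b*(1 + 5*c²/3) (r(b, c) = (b*(1 - ⅓*(-5)*c²))*1 = (b*(1 + 5*c²/3))*1 = b*(1 + 5*c²/3))
r(-10, -96)/(-38343) = ((⅓)*(-10)*(3 + 5*(-96)²))/(-38343) = ((⅓)*(-10)*(3 + 5*9216))*(-1/38343) = ((⅓)*(-10)*(3 + 46080))*(-1/38343) = ((⅓)*(-10)*46083)*(-1/38343) = -153610*(-1/38343) = 153610/38343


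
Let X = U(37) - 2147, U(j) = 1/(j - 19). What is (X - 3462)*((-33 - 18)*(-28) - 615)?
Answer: -27360431/6 ≈ -4.5601e+6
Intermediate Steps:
U(j) = 1/(-19 + j)
X = -38645/18 (X = 1/(-19 + 37) - 2147 = 1/18 - 2147 = -38645/18 ≈ -2146.9)
(X - 3462)*((-33 - 18)*(-28) - 615) = (-38645/18 - 3462)*((-33 - 18)*(-28) - 615) = -100961*(-51*(-28) - 615)/18 = -100961*(1428 - 615)/18 = -100961/18*813 = -27360431/6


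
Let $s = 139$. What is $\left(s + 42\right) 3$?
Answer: $543$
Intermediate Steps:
$\left(s + 42\right) 3 = \left(139 + 42\right) 3 = 181 \cdot 3 = 543$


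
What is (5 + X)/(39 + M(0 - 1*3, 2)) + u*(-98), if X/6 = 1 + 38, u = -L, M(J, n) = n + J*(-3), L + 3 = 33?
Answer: 147239/50 ≈ 2944.8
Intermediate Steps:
L = 30 (L = -3 + 33 = 30)
M(J, n) = n - 3*J
u = -30 (u = -1*30 = -30)
X = 234 (X = 6*(1 + 38) = 6*39 = 234)
(5 + X)/(39 + M(0 - 1*3, 2)) + u*(-98) = (5 + 234)/(39 + (2 - 3*(0 - 1*3))) - 30*(-98) = 239/(39 + (2 - 3*(0 - 3))) + 2940 = 239/(39 + (2 - 3*(-3))) + 2940 = 239/(39 + (2 + 9)) + 2940 = 239/(39 + 11) + 2940 = 239/50 + 2940 = 147239/50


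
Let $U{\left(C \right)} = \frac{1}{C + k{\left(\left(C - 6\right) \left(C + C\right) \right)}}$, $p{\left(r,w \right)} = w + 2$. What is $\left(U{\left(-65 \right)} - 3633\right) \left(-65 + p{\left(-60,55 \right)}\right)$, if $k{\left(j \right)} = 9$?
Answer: $\frac{203449}{7} \approx 29064.0$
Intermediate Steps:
$p{\left(r,w \right)} = 2 + w$
$U{\left(C \right)} = \frac{1}{9 + C}$ ($U{\left(C \right)} = \frac{1}{C + 9} = \frac{1}{9 + C}$)
$\left(U{\left(-65 \right)} - 3633\right) \left(-65 + p{\left(-60,55 \right)}\right) = \left(\frac{1}{9 - 65} - 3633\right) \left(-65 + \left(2 + 55\right)\right) = \left(\frac{1}{-56} - 3633\right) \left(-65 + 57\right) = \left(- \frac{1}{56} - 3633\right) \left(-8\right) = \left(- \frac{203449}{56}\right) \left(-8\right) = \frac{203449}{7}$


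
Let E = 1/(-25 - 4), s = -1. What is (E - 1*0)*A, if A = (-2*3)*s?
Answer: -6/29 ≈ -0.20690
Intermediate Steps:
E = -1/29 (E = 1/(-29) = -1/29 ≈ -0.034483)
A = 6 (A = -2*3*(-1) = -6*(-1) = 6)
(E - 1*0)*A = (-1/29 - 1*0)*6 = (-1/29 + 0)*6 = -1/29*6 = -6/29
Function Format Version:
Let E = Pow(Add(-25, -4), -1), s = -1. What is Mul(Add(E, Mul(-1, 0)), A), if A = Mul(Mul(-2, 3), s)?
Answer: Rational(-6, 29) ≈ -0.20690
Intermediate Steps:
E = Rational(-1, 29) (E = Pow(-29, -1) = Rational(-1, 29) ≈ -0.034483)
A = 6 (A = Mul(Mul(-2, 3), -1) = Mul(-6, -1) = 6)
Mul(Add(E, Mul(-1, 0)), A) = Mul(Add(Rational(-1, 29), Mul(-1, 0)), 6) = Mul(Add(Rational(-1, 29), 0), 6) = Mul(Rational(-1, 29), 6) = Rational(-6, 29)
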